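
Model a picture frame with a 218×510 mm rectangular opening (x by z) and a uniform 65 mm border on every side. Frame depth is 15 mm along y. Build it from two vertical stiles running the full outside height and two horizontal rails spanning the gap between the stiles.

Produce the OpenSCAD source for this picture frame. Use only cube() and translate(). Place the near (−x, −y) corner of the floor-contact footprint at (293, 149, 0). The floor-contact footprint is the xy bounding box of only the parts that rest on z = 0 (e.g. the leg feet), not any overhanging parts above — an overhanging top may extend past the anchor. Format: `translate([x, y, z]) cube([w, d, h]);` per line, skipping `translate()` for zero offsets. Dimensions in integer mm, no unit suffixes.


translate([293, 149, 0]) cube([65, 15, 640]);
translate([576, 149, 0]) cube([65, 15, 640]);
translate([358, 149, 0]) cube([218, 15, 65]);
translate([358, 149, 575]) cube([218, 15, 65]);


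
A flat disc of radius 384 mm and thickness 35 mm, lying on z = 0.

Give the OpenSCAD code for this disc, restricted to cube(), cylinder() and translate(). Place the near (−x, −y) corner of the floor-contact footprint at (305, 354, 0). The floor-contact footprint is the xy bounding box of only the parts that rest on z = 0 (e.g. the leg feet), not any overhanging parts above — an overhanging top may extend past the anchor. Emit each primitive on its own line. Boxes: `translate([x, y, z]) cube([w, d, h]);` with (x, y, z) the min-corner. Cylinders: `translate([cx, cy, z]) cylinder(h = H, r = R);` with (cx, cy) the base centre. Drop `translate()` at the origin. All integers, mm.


translate([689, 738, 0]) cylinder(h = 35, r = 384);


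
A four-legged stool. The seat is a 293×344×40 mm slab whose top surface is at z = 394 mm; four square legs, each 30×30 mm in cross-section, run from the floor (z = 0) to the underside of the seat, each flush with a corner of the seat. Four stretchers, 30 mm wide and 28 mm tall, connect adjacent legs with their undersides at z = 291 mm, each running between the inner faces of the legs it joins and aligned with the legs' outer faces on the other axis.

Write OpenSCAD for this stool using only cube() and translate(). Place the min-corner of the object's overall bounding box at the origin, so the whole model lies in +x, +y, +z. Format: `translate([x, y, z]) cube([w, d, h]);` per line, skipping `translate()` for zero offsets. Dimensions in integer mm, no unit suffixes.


translate([0, 0, 354]) cube([293, 344, 40]);
cube([30, 30, 354]);
translate([263, 0, 0]) cube([30, 30, 354]);
translate([0, 314, 0]) cube([30, 30, 354]);
translate([263, 314, 0]) cube([30, 30, 354]);
translate([30, 0, 291]) cube([233, 30, 28]);
translate([30, 314, 291]) cube([233, 30, 28]);
translate([0, 30, 291]) cube([30, 284, 28]);
translate([263, 30, 291]) cube([30, 284, 28]);


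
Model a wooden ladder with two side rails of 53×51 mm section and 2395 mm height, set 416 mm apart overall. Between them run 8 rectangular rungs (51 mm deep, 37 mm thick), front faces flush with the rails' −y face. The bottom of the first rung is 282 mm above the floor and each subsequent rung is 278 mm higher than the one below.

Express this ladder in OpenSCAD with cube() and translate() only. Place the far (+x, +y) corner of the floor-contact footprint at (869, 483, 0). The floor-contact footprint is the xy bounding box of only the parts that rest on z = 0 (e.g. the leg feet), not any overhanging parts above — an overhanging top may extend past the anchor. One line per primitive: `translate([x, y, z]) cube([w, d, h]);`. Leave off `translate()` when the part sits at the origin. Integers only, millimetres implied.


translate([453, 432, 0]) cube([53, 51, 2395]);
translate([816, 432, 0]) cube([53, 51, 2395]);
translate([506, 432, 282]) cube([310, 51, 37]);
translate([506, 432, 560]) cube([310, 51, 37]);
translate([506, 432, 838]) cube([310, 51, 37]);
translate([506, 432, 1116]) cube([310, 51, 37]);
translate([506, 432, 1394]) cube([310, 51, 37]);
translate([506, 432, 1672]) cube([310, 51, 37]);
translate([506, 432, 1950]) cube([310, 51, 37]);
translate([506, 432, 2228]) cube([310, 51, 37]);


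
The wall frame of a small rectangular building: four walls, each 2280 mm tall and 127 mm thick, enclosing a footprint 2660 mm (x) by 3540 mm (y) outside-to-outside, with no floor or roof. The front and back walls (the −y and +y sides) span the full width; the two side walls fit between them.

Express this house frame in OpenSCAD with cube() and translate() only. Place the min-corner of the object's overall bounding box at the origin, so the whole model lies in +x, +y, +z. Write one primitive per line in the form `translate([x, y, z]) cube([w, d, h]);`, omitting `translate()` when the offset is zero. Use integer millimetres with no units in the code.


cube([2660, 127, 2280]);
translate([0, 3413, 0]) cube([2660, 127, 2280]);
translate([0, 127, 0]) cube([127, 3286, 2280]);
translate([2533, 127, 0]) cube([127, 3286, 2280]);


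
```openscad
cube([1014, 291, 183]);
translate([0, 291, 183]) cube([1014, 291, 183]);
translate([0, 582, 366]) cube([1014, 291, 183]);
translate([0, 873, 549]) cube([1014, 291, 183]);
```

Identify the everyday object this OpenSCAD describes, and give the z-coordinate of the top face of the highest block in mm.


A staircase. The total rise is 732 mm.

4 identical blocks, each offset up and back from the previous — a staircase. Each step is 183 mm tall and there are 4 of them, so the total rise is 4 × 183 = 732 mm.


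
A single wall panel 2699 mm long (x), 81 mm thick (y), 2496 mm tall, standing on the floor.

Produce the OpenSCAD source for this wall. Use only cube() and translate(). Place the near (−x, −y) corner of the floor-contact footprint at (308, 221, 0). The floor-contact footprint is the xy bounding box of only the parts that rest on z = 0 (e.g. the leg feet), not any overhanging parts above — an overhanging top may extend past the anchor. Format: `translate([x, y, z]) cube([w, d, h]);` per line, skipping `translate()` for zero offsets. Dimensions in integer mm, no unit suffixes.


translate([308, 221, 0]) cube([2699, 81, 2496]);


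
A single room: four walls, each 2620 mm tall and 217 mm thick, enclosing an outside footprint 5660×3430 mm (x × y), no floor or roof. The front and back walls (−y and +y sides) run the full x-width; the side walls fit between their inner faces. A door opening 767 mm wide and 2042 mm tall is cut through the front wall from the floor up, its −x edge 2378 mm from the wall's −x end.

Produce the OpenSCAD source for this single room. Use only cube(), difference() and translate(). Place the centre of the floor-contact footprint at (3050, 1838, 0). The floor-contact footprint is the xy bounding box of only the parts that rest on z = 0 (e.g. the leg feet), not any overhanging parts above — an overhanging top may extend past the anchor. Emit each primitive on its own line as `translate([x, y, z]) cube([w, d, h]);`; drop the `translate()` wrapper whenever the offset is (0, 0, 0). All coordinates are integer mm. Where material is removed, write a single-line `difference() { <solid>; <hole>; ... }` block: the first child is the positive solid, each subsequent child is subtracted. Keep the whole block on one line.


difference() { translate([220, 123, 0]) cube([5660, 217, 2620]); translate([2598, 123, 0]) cube([767, 217, 2042]); }
translate([220, 3336, 0]) cube([5660, 217, 2620]);
translate([220, 340, 0]) cube([217, 2996, 2620]);
translate([5663, 340, 0]) cube([217, 2996, 2620]);


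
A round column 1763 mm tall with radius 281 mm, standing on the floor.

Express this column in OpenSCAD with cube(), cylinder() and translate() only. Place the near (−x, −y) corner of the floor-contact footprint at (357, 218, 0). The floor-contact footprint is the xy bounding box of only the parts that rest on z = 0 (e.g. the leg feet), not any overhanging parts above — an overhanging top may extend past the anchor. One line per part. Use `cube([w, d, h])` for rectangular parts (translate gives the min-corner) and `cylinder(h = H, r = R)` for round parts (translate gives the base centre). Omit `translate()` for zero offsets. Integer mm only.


translate([638, 499, 0]) cylinder(h = 1763, r = 281);


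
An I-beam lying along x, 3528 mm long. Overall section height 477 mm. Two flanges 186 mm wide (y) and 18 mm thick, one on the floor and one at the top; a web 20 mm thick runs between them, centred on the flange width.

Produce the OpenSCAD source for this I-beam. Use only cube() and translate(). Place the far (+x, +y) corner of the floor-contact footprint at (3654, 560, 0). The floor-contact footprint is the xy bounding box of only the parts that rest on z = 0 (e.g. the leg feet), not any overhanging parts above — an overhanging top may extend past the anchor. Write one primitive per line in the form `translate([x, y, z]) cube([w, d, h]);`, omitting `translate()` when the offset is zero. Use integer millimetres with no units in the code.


translate([126, 374, 0]) cube([3528, 186, 18]);
translate([126, 457, 18]) cube([3528, 20, 441]);
translate([126, 374, 459]) cube([3528, 186, 18]);


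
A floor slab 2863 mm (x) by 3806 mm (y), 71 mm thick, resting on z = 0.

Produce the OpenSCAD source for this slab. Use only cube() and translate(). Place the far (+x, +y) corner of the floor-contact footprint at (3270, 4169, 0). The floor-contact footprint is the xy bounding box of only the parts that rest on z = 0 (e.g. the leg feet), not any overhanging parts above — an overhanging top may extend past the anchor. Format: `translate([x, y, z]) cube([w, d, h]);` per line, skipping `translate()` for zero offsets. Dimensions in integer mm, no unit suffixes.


translate([407, 363, 0]) cube([2863, 3806, 71]);


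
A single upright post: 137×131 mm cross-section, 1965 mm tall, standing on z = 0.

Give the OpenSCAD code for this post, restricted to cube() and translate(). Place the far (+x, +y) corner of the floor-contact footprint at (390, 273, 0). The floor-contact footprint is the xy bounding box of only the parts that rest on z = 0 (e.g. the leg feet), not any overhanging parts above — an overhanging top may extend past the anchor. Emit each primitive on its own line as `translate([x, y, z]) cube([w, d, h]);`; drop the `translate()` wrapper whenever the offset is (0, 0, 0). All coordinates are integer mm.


translate([253, 142, 0]) cube([137, 131, 1965]);


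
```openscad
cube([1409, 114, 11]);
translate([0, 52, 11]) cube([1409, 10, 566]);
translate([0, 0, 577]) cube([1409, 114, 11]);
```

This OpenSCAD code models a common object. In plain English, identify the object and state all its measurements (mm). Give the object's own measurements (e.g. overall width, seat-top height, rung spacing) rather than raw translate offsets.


An I-beam lying along x, 1409 mm long. Overall section height 588 mm. Two flanges 114 mm wide (y) and 11 mm thick, one on the floor and one at the top; a web 10 mm thick runs between them, centred on the flange width.


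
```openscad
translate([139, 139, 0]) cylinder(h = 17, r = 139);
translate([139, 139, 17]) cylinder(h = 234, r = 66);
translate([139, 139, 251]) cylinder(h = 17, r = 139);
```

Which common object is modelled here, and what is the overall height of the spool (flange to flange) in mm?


A spool. The overall height is 268 mm.

Three coaxial cylinders, large–small–large — a spool. Two 17 mm flanges and a 234 mm core give 17 + 234 + 17 = 268 mm.


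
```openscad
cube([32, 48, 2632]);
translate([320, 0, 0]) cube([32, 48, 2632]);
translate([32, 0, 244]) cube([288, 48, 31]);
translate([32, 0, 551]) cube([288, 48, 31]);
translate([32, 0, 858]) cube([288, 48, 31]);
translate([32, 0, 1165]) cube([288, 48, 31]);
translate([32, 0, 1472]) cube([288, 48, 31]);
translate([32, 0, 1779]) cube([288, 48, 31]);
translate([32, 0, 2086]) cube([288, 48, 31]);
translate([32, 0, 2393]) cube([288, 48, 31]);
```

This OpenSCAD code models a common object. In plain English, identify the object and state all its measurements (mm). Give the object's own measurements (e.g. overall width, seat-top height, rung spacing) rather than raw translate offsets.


A straight ladder. Two 32×48 mm vertical rails, 2632 mm tall, stand 352 mm apart (outside-to-outside) with their front faces coplanar on the −y side. 8 rungs, each 48 mm deep and 31 mm tall, span between the inner faces of the rails, front faces flush with the rails. The lowest rung's underside is at z = 244 mm and rungs are spaced 307 mm apart (underside to underside).


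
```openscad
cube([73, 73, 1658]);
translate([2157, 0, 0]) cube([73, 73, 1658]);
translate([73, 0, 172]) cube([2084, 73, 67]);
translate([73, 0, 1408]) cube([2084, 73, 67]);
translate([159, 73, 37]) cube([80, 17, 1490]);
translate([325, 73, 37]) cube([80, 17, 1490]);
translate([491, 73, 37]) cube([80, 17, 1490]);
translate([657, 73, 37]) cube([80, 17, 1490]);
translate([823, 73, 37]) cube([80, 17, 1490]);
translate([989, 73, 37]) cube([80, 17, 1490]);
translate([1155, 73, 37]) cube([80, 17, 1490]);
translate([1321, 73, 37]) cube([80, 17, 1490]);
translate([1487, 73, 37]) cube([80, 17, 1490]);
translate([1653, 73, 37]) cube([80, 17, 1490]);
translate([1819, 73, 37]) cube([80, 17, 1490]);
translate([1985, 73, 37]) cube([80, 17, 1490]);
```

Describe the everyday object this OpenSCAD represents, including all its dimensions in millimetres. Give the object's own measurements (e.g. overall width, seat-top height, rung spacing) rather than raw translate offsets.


A fence section. Two 73×73 mm posts, 1658 mm tall, stand on the floor with a clear span of 2084 mm between their inner faces. Two horizontal rails of 73×67 mm section span the gap between the posts with their undersides at z = 172 mm and z = 1408 mm, flush with the posts' −y face. 12 pickets, each 80 mm wide, 17 mm thick and 1490 mm tall, are fixed to the +y face of the rails with their bottoms at z = 37 mm, spaced across the span with a 86 mm gap after the −x post and between neighbouring pickets, with 92 mm left before the +x post.


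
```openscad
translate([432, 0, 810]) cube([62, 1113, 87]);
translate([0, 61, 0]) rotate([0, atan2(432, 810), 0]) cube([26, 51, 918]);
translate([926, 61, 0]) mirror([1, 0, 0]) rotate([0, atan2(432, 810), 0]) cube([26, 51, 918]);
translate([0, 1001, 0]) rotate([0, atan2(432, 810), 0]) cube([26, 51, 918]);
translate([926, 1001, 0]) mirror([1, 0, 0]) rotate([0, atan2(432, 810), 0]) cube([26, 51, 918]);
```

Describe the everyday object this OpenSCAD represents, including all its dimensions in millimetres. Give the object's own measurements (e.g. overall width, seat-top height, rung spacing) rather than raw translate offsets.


A sawhorse. A 62×1113×87 mm beam (x, y, z) sits on two A-frame leg pairs. Each pair is two raked legs of 26×51 mm section (51 mm along y) splaying symmetrically in x. Each leg rises 810 mm vertically over 432 mm of horizontal reach and is 918 mm long along its own axis. Every leg's outer bottom edge rests on the floor and its outer top edge meets a bottom edge of the beam — the left legs (tilting toward +x) meet the beam's −x bottom edge, the right legs (their mirror images, tilting toward −x) meet its +x bottom edge — so the leg tops tuck under the beam, the beam's underside is 810 mm above the floor, and the feet are 926 mm apart outside-to-outside with the beam centred between them. The two leg pairs are set in 61 mm from either end of the beam.


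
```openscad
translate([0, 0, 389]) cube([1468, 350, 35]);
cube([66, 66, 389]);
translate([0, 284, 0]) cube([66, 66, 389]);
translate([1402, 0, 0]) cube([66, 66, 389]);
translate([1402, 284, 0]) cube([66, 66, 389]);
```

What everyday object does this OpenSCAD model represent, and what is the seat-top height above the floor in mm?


A bench. The seat-top height is 424 mm.

A long slab on four corner posts — a bench. The slab sits at z = 389 with thickness 35, so the top is 389 + 35 = 424 mm.


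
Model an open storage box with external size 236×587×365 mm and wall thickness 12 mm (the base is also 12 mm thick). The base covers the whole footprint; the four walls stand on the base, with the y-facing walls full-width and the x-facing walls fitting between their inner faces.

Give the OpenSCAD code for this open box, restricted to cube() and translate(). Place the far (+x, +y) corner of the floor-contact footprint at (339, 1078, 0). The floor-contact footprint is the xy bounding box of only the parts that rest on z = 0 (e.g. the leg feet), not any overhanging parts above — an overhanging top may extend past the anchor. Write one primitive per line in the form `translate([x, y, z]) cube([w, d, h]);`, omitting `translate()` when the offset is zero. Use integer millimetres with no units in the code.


translate([103, 491, 0]) cube([236, 587, 12]);
translate([103, 491, 12]) cube([236, 12, 353]);
translate([103, 1066, 12]) cube([236, 12, 353]);
translate([103, 503, 12]) cube([12, 563, 353]);
translate([327, 503, 12]) cube([12, 563, 353]);


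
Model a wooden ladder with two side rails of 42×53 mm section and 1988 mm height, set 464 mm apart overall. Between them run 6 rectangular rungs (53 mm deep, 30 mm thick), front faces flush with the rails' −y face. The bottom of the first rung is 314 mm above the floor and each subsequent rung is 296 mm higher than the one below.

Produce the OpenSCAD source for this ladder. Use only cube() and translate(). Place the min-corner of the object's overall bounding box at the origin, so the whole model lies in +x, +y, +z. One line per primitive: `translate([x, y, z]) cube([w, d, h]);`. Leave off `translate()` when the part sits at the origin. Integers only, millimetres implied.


cube([42, 53, 1988]);
translate([422, 0, 0]) cube([42, 53, 1988]);
translate([42, 0, 314]) cube([380, 53, 30]);
translate([42, 0, 610]) cube([380, 53, 30]);
translate([42, 0, 906]) cube([380, 53, 30]);
translate([42, 0, 1202]) cube([380, 53, 30]);
translate([42, 0, 1498]) cube([380, 53, 30]);
translate([42, 0, 1794]) cube([380, 53, 30]);


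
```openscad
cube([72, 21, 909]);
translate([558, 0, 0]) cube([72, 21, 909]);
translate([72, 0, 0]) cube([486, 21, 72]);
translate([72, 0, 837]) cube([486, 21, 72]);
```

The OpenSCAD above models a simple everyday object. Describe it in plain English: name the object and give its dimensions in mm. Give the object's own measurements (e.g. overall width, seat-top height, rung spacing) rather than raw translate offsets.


A rectangular picture frame lying in the x–z plane (depth along y). The opening is 486 mm wide (x) by 765 mm tall (z), surrounded by a border 72 mm wide on all four sides. The frame is 21 mm deep and is made of two full-height vertical stiles with two horizontal rails fitted between them.


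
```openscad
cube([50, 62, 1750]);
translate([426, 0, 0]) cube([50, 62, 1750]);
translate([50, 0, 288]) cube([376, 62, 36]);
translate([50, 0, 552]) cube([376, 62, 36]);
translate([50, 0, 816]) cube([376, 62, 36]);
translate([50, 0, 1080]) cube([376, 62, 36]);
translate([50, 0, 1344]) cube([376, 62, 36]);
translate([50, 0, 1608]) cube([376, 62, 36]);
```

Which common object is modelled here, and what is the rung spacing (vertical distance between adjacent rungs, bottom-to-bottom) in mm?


A ladder. The rung spacing is 264 mm.

Two tall 50×62 posts with 6 short bars between them — a ladder. Adjacent rungs sit at z = 288 and z = 552, so the spacing is 552 − 288 = 264 mm.


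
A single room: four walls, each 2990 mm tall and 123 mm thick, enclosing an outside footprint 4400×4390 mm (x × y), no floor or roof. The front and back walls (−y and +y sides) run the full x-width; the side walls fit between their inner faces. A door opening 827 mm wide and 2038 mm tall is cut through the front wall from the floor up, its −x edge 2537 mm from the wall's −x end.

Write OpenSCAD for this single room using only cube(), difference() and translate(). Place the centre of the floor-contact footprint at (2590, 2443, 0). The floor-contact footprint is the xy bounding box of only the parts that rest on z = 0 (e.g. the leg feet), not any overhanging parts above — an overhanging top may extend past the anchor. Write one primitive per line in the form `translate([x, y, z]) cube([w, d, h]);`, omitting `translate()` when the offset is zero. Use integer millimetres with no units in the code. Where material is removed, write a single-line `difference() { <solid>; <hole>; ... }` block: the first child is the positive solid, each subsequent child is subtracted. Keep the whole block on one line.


difference() { translate([390, 248, 0]) cube([4400, 123, 2990]); translate([2927, 248, 0]) cube([827, 123, 2038]); }
translate([390, 4515, 0]) cube([4400, 123, 2990]);
translate([390, 371, 0]) cube([123, 4144, 2990]);
translate([4667, 371, 0]) cube([123, 4144, 2990]);


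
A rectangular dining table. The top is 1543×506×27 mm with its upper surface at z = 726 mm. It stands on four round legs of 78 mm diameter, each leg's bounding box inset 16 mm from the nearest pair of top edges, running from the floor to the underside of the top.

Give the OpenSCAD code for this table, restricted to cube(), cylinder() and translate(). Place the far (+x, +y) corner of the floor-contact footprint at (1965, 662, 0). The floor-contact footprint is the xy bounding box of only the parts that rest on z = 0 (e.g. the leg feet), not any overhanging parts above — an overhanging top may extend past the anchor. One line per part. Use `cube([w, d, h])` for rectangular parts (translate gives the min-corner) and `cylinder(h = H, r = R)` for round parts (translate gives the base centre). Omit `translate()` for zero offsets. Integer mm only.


// leg_h = 726 - 27 = 699
translate([438, 172, 699]) cube([1543, 506, 27]);
translate([493, 227, 0]) cylinder(h = 699, r = 39);
translate([1926, 227, 0]) cylinder(h = 699, r = 39);
translate([493, 623, 0]) cylinder(h = 699, r = 39);
translate([1926, 623, 0]) cylinder(h = 699, r = 39);


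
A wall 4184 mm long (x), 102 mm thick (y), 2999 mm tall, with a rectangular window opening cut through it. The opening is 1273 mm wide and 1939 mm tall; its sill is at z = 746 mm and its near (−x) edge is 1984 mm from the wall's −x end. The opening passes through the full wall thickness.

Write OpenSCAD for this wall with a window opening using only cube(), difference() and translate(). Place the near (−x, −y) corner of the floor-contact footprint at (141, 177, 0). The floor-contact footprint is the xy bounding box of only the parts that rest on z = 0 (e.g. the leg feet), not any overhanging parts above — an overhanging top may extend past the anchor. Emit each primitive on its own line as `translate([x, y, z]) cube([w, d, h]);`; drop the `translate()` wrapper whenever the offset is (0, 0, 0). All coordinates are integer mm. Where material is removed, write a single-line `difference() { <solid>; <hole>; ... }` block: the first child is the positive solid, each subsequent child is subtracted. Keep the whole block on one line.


difference() { translate([141, 177, 0]) cube([4184, 102, 2999]); translate([2125, 177, 746]) cube([1273, 102, 1939]); }


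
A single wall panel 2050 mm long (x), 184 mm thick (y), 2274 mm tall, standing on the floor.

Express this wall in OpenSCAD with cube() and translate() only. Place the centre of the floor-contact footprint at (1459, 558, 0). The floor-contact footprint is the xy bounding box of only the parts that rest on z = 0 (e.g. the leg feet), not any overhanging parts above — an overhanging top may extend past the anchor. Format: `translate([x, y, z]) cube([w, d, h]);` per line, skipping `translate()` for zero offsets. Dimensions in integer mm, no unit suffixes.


translate([434, 466, 0]) cube([2050, 184, 2274]);


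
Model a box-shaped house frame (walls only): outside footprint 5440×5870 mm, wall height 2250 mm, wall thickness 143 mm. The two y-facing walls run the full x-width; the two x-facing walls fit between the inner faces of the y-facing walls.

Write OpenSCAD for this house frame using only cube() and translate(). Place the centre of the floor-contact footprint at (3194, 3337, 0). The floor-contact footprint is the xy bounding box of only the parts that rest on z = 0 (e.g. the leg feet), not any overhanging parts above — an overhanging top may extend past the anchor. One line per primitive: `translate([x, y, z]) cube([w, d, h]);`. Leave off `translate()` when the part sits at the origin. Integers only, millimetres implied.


translate([474, 402, 0]) cube([5440, 143, 2250]);
translate([474, 6129, 0]) cube([5440, 143, 2250]);
translate([474, 545, 0]) cube([143, 5584, 2250]);
translate([5771, 545, 0]) cube([143, 5584, 2250]);


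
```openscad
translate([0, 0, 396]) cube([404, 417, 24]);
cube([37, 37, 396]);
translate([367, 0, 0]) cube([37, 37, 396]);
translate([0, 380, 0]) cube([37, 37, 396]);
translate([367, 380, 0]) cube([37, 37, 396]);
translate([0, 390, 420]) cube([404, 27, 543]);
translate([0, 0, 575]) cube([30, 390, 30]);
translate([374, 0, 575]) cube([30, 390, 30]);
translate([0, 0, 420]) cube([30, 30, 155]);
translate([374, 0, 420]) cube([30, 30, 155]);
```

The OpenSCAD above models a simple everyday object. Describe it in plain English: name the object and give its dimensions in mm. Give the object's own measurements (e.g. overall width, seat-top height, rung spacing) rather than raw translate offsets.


A chair. The seat is a 404×417×24 mm slab with its top at z = 420 mm, on four 37×37 mm corner legs (flush with the seat edges, standing on z = 0). A flat backrest 27 mm thick, 543 mm tall, spans the full seat width and rises from the seat top along its +y edge, rear face flush with the rear of the seat. Two armrests of 30×30 mm section run along each side from the seat's front edge to the front of the backrest, top faces 185 mm above the seat top and outer faces flush with the seat's x-edges; a 30×30 mm post under the front of each armrest stands on the seat at the front corner.


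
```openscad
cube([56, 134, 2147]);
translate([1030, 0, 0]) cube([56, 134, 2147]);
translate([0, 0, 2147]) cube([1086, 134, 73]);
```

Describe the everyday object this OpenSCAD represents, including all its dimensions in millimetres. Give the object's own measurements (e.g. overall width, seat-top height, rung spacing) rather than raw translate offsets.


A door frame. The clear opening is 974 mm wide and 2147 mm high. Two 56 mm wide jambs, 134 mm deep, stand either side of the opening from the floor to the top of the opening. A 73 mm thick head sits across the top of both jambs, spanning the full outside width of the frame.


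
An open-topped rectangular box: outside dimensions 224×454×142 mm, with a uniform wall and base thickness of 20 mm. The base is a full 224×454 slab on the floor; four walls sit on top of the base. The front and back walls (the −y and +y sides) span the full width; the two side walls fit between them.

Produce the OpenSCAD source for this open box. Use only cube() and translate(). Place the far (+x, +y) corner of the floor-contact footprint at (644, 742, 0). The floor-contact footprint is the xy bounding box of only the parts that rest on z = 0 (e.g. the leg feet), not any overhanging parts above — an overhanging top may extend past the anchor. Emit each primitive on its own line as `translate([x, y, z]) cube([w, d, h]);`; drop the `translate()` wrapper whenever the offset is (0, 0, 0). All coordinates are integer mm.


translate([420, 288, 0]) cube([224, 454, 20]);
translate([420, 288, 20]) cube([224, 20, 122]);
translate([420, 722, 20]) cube([224, 20, 122]);
translate([420, 308, 20]) cube([20, 414, 122]);
translate([624, 308, 20]) cube([20, 414, 122]);


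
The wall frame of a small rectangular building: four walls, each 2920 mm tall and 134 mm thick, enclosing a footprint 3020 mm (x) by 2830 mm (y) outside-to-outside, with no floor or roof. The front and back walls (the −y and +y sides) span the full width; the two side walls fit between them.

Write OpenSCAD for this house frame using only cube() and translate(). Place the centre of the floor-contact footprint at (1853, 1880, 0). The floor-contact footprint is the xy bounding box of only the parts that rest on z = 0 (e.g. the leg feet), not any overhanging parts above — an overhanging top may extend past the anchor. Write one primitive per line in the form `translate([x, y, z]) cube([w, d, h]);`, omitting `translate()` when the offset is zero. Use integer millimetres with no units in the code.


translate([343, 465, 0]) cube([3020, 134, 2920]);
translate([343, 3161, 0]) cube([3020, 134, 2920]);
translate([343, 599, 0]) cube([134, 2562, 2920]);
translate([3229, 599, 0]) cube([134, 2562, 2920]);


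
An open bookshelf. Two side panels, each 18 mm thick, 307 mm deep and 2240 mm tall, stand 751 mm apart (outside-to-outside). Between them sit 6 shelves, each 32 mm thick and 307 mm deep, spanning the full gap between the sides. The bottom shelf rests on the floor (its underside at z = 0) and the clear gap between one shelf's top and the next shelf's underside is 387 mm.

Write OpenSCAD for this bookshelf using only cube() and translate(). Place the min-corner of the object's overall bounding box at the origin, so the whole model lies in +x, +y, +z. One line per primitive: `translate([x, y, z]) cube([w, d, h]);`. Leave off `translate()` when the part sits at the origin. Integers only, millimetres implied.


cube([18, 307, 2240]);
translate([733, 0, 0]) cube([18, 307, 2240]);
translate([18, 0, 0]) cube([715, 307, 32]);
translate([18, 0, 419]) cube([715, 307, 32]);
translate([18, 0, 838]) cube([715, 307, 32]);
translate([18, 0, 1257]) cube([715, 307, 32]);
translate([18, 0, 1676]) cube([715, 307, 32]);
translate([18, 0, 2095]) cube([715, 307, 32]);


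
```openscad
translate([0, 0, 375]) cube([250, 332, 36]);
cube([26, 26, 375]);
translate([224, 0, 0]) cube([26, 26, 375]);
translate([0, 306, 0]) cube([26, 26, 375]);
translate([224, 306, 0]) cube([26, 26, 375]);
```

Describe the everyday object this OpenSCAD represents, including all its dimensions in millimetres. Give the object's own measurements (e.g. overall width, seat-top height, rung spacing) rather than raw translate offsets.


A simple wooden stool: a rectangular seat 250 mm (x) by 332 mm (y), 36 mm thick, top face at z = 411 mm, on four square legs, each 26×26 mm in cross-section. The legs rest on z = 0, each flush with a corner of the seat.


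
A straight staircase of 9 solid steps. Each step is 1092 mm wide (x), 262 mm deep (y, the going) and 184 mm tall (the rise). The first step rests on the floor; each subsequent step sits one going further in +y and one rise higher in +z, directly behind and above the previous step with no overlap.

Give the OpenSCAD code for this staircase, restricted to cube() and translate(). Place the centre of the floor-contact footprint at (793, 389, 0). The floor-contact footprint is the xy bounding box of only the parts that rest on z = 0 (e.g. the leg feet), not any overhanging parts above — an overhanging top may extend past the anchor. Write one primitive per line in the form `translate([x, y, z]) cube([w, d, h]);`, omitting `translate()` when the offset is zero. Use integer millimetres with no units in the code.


translate([247, 258, 0]) cube([1092, 262, 184]);
translate([247, 520, 184]) cube([1092, 262, 184]);
translate([247, 782, 368]) cube([1092, 262, 184]);
translate([247, 1044, 552]) cube([1092, 262, 184]);
translate([247, 1306, 736]) cube([1092, 262, 184]);
translate([247, 1568, 920]) cube([1092, 262, 184]);
translate([247, 1830, 1104]) cube([1092, 262, 184]);
translate([247, 2092, 1288]) cube([1092, 262, 184]);
translate([247, 2354, 1472]) cube([1092, 262, 184]);


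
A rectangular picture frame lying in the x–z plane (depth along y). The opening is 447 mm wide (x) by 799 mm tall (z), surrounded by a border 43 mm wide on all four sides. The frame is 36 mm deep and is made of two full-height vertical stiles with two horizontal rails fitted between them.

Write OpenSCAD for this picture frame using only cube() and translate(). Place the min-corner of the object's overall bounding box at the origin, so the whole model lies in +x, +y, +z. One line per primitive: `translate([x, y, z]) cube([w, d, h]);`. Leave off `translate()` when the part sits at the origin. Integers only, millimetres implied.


cube([43, 36, 885]);
translate([490, 0, 0]) cube([43, 36, 885]);
translate([43, 0, 0]) cube([447, 36, 43]);
translate([43, 0, 842]) cube([447, 36, 43]);


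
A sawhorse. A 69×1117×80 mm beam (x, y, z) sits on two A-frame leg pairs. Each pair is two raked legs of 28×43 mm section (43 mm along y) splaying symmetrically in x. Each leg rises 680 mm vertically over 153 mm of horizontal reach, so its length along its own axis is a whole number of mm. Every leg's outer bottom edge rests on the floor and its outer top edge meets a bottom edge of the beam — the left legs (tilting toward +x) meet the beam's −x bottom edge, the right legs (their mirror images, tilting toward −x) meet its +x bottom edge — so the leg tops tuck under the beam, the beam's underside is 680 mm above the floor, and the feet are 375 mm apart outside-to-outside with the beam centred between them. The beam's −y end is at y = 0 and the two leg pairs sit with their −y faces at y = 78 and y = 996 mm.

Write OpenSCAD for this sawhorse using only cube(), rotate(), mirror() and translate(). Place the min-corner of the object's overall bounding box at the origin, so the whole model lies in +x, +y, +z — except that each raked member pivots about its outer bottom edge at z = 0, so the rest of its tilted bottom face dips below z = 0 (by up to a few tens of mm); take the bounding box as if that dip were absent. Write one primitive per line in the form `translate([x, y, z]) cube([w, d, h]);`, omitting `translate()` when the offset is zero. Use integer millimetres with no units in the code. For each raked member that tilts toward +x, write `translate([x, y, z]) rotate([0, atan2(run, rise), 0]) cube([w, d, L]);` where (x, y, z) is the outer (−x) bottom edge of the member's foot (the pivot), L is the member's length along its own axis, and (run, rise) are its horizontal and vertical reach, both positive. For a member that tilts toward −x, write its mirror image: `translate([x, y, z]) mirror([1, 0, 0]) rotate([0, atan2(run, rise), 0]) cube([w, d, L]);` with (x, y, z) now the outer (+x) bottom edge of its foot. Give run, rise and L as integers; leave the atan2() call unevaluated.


translate([153, 0, 680]) cube([69, 1117, 80]);
translate([0, 78, 0]) rotate([0, atan2(153, 680), 0]) cube([28, 43, 697]);
translate([375, 78, 0]) mirror([1, 0, 0]) rotate([0, atan2(153, 680), 0]) cube([28, 43, 697]);
translate([0, 996, 0]) rotate([0, atan2(153, 680), 0]) cube([28, 43, 697]);
translate([375, 996, 0]) mirror([1, 0, 0]) rotate([0, atan2(153, 680), 0]) cube([28, 43, 697]);


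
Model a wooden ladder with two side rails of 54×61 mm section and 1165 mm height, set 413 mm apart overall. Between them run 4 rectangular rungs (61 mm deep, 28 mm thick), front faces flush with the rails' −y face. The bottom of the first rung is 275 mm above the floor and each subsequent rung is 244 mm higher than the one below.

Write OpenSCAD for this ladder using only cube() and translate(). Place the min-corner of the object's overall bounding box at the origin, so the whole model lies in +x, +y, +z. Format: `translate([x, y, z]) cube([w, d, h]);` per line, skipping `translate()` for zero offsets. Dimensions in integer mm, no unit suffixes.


// rung span = 413 - 2*54 = 305
// rung[k] z = 275 + k*244
cube([54, 61, 1165]);
translate([359, 0, 0]) cube([54, 61, 1165]);
translate([54, 0, 275]) cube([305, 61, 28]);
translate([54, 0, 519]) cube([305, 61, 28]);
translate([54, 0, 763]) cube([305, 61, 28]);
translate([54, 0, 1007]) cube([305, 61, 28]);


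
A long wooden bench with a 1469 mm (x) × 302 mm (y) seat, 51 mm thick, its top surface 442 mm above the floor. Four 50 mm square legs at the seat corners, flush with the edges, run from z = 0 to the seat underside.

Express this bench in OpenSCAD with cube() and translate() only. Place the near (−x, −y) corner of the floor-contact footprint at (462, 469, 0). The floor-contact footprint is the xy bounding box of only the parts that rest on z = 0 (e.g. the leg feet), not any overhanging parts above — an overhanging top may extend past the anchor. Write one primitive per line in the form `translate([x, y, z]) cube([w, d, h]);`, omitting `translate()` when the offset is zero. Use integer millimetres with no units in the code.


translate([462, 469, 391]) cube([1469, 302, 51]);
translate([462, 469, 0]) cube([50, 50, 391]);
translate([462, 721, 0]) cube([50, 50, 391]);
translate([1881, 469, 0]) cube([50, 50, 391]);
translate([1881, 721, 0]) cube([50, 50, 391]);


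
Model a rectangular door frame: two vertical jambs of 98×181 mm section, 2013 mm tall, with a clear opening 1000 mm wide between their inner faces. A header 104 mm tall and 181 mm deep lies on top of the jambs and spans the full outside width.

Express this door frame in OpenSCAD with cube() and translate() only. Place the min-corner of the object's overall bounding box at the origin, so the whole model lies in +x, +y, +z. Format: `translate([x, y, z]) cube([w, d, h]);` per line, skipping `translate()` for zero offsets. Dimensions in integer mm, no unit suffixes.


cube([98, 181, 2013]);
translate([1098, 0, 0]) cube([98, 181, 2013]);
translate([0, 0, 2013]) cube([1196, 181, 104]);


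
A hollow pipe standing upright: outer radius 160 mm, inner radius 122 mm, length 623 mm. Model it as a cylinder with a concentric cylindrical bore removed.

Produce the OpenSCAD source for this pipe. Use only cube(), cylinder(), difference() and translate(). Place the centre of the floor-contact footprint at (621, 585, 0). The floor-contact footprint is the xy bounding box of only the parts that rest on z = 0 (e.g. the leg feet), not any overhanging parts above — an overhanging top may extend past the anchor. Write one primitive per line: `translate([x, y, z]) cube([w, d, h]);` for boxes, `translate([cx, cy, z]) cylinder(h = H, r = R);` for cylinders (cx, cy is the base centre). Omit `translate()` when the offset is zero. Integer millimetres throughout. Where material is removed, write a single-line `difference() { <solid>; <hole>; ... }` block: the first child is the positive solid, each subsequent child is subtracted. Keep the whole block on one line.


difference() { translate([621, 585, 0]) cylinder(h = 623, r = 160); translate([621, 585, 0]) cylinder(h = 623, r = 122); }


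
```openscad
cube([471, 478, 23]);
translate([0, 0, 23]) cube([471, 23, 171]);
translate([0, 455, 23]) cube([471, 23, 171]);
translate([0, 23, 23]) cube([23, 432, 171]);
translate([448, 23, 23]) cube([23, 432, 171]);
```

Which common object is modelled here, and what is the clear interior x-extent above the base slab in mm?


An open box. The internal width is 425 mm.

A 471×478 base slab with four walls standing on it — an open box. The base is 471 mm wide and the walls are 23 mm thick, so the internal width is 471 − 2 × 23 = 425 mm.


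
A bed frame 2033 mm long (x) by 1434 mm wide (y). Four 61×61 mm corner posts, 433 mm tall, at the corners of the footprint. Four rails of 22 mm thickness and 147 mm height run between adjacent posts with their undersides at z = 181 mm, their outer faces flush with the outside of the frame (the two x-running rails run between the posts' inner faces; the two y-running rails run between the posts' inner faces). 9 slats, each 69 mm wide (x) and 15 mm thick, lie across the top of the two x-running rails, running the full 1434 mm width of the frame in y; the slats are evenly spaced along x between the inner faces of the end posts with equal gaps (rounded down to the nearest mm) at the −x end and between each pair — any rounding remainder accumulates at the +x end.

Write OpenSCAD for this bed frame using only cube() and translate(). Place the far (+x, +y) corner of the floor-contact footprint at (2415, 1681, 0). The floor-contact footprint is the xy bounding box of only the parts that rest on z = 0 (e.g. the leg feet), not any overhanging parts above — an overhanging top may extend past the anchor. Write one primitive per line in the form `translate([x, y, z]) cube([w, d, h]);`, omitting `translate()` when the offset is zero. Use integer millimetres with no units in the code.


translate([382, 247, 0]) cube([61, 61, 433]);
translate([382, 1620, 0]) cube([61, 61, 433]);
translate([2354, 247, 0]) cube([61, 61, 433]);
translate([2354, 1620, 0]) cube([61, 61, 433]);
translate([443, 247, 181]) cube([1911, 22, 147]);
translate([443, 1659, 181]) cube([1911, 22, 147]);
translate([382, 308, 181]) cube([22, 1312, 147]);
translate([2393, 308, 181]) cube([22, 1312, 147]);
translate([572, 247, 328]) cube([69, 1434, 15]);
translate([770, 247, 328]) cube([69, 1434, 15]);
translate([968, 247, 328]) cube([69, 1434, 15]);
translate([1166, 247, 328]) cube([69, 1434, 15]);
translate([1364, 247, 328]) cube([69, 1434, 15]);
translate([1562, 247, 328]) cube([69, 1434, 15]);
translate([1760, 247, 328]) cube([69, 1434, 15]);
translate([1958, 247, 328]) cube([69, 1434, 15]);
translate([2156, 247, 328]) cube([69, 1434, 15]);
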